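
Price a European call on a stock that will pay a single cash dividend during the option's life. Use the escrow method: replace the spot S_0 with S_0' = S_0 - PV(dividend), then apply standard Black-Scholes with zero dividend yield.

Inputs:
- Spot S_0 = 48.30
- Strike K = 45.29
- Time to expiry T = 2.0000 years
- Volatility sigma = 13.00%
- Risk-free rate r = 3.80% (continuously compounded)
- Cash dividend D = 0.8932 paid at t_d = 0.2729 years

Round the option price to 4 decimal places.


PV(D) = D * exp(-r * t_d) = 0.8932 * 0.98968339 = 0.88398520
S_0' = S_0 - PV(D) = 48.3000 - 0.88398520 = 47.41601480
d1 = (ln(S_0'/K) + (r + sigma^2/2)*T) / (sigma*sqrt(T)) = 0.75482985
d2 = d1 - sigma*sqrt(T) = 0.57098208
exp(-rT) = 0.92681621
N(d1) = 0.77482446; N(d2) = 0.71599411
C = S_0' * N(d1) - K * exp(-rT) * N(d2) = 47.41601480 * 0.77482446 - 45.2900 * 0.92681621 * 0.71599411 = 6.6849

Answer: Price = 6.6849


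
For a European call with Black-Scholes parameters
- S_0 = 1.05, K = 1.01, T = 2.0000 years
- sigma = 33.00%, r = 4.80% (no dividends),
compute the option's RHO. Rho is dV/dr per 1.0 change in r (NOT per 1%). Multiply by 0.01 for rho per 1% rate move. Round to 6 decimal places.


d1 = 0.5222729969; d2 = 0.0555825213
phi(d1) = 0.3480799533; exp(-qT) = 1.0000000000; exp(-rT) = 0.9084640161
N(d2) = 0.5221628055
Rho = K*T*exp(-rT)*N(d2) = 1.0100 * 2.0000 * 0.9084640161 * 0.5221628055 = 0.958220

Answer: Rho = 0.958220


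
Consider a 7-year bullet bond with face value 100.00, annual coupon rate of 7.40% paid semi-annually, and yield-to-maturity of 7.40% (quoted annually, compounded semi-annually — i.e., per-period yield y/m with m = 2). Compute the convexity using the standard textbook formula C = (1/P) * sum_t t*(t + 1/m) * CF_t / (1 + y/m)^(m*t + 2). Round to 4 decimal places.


Coupon per period c = face * coupon_rate / m = 3.700000
Periods per year m = 2; per-period yield y/m = 0.037000
Number of cashflows N = 14
Cashflows (t years, CF_t, discount factor 1/(1+y/m)^(m*t), PV):
  t = 0.5000: CF_t = 3.700000, DF = 0.964320, PV = 3.567985
  t = 1.0000: CF_t = 3.700000, DF = 0.929913, PV = 3.440679
  t = 1.5000: CF_t = 3.700000, DF = 0.896734, PV = 3.317917
  t = 2.0000: CF_t = 3.700000, DF = 0.864739, PV = 3.199534
  t = 2.5000: CF_t = 3.700000, DF = 0.833885, PV = 3.085375
  t = 3.0000: CF_t = 3.700000, DF = 0.804132, PV = 2.975289
  t = 3.5000: CF_t = 3.700000, DF = 0.775441, PV = 2.869131
  t = 4.0000: CF_t = 3.700000, DF = 0.747773, PV = 2.766761
  t = 4.5000: CF_t = 3.700000, DF = 0.721093, PV = 2.668044
  t = 5.0000: CF_t = 3.700000, DF = 0.695364, PV = 2.572848
  t = 5.5000: CF_t = 3.700000, DF = 0.670554, PV = 2.481049
  t = 6.0000: CF_t = 3.700000, DF = 0.646629, PV = 2.392526
  t = 6.5000: CF_t = 3.700000, DF = 0.623557, PV = 2.307161
  t = 7.0000: CF_t = 103.700000, DF = 0.601309, PV = 62.355701
Price P = sum_t PV_t = 100.000000
Convexity numerator sum_t t*(t + 1/m) * CF_t / (1+y/m)^(m*t + 2):
  t = 0.5000: term = 1.658958
  t = 1.0000: term = 4.799301
  t = 1.5000: term = 9.256125
  t = 2.0000: term = 14.876446
  t = 2.5000: term = 21.518485
  t = 3.0000: term = 29.050992
  t = 3.5000: term = 37.352610
  t = 4.0000: term = 46.311267
  t = 4.5000: term = 55.823611
  t = 5.0000: term = 65.794462
  t = 5.5000: term = 76.136311
  t = 6.0000: term = 86.768830
  t = 6.5000: term = 97.618420
  t = 7.0000: term = 3044.233477
Convexity = (1/P) * sum = 3591.199296 / 100.000000 = 35.911993

Answer: Convexity = 35.9120


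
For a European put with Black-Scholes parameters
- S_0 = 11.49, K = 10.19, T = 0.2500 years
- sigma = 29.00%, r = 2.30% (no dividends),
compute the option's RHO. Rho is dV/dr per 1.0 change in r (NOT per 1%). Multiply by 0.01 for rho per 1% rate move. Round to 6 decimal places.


Answer: Rho = -0.540117

Derivation:
d1 = 0.9402258250; d2 = 0.7952258250
phi(d1) = 0.2564168511; exp(-qT) = 1.0000000000; exp(-rT) = 0.9942664996
N(-d2) = 0.2132410760
Rho = -K*T*exp(-rT)*N(-d2) = -10.1900 * 0.2500 * 0.9942664996 * 0.2132410760 = -0.540117


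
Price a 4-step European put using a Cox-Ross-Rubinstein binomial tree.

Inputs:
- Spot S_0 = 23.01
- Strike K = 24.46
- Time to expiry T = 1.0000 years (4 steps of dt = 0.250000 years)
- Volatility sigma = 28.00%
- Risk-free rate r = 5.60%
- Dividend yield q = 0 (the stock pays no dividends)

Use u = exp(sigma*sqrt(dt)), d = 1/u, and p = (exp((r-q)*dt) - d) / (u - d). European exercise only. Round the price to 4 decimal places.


dt = T/N = 0.250000
u = exp(sigma*sqrt(dt)) = 1.150274; d = 1/u = 0.869358
p = (exp((r-q)*dt) - d) / (u - d) = 0.515245
Discount per step: exp(-r*dt) = 0.986098
Stock lattice S(k, i) with i counting down-moves:
  k=0: S(0,0) = 23.0100
  k=1: S(1,0) = 26.4678; S(1,1) = 20.0039
  k=2: S(2,0) = 30.4452; S(2,1) = 23.0100; S(2,2) = 17.3906
  k=3: S(3,0) = 35.0203; S(3,1) = 26.4678; S(3,2) = 20.0039; S(3,3) = 15.1186
  k=4: S(4,0) = 40.2830; S(4,1) = 30.4452; S(4,2) = 23.0100; S(4,3) = 17.3906; S(4,4) = 13.1435
Terminal payoffs V(N, i) = max(K - S_T, 0):
  V(4,0) = 0.000000; V(4,1) = 0.000000; V(4,2) = 1.450000; V(4,3) = 7.069416; V(4,4) = 11.316479
Backward induction: V(k, i) = exp(-r*dt) * [p * V(k+1, i) + (1-p) * V(k+1, i+1)].
  V(3,0) = exp(-r*dt) * [p*0.000000 + (1-p)*0.000000] = 0.000000
  V(3,1) = exp(-r*dt) * [p*0.000000 + (1-p)*1.450000] = 0.693123
  V(3,2) = exp(-r*dt) * [p*1.450000 + (1-p)*7.069416] = 4.116013
  V(3,3) = exp(-r*dt) * [p*7.069416 + (1-p)*11.316479] = 9.001299
  V(2,0) = exp(-r*dt) * [p*0.000000 + (1-p)*0.693123] = 0.331324
  V(2,1) = exp(-r*dt) * [p*0.693123 + (1-p)*4.116013] = 2.319684
  V(2,2) = exp(-r*dt) * [p*4.116013 + (1-p)*9.001299] = 6.394036
  V(1,0) = exp(-r*dt) * [p*0.331324 + (1-p)*2.319684] = 1.277186
  V(1,1) = exp(-r*dt) * [p*2.319684 + (1-p)*6.394036] = 4.235040
  V(0,0) = exp(-r*dt) * [p*1.277186 + (1-p)*4.235040] = 2.673332

Answer: Price = V(0,0) = 2.6733


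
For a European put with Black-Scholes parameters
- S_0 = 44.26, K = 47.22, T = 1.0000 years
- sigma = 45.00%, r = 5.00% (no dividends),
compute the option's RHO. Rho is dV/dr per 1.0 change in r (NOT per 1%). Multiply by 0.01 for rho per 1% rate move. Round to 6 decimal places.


d1 = 0.1922528955; d2 = -0.2577471045
phi(d1) = 0.3916373006; exp(-qT) = 1.0000000000; exp(-rT) = 0.9512294245
N(-d2) = 0.6016989551
Rho = -K*T*exp(-rT)*N(-d2) = -47.2200 * 1.0000 * 0.9512294245 * 0.6016989551 = -27.026544

Answer: Rho = -27.026544


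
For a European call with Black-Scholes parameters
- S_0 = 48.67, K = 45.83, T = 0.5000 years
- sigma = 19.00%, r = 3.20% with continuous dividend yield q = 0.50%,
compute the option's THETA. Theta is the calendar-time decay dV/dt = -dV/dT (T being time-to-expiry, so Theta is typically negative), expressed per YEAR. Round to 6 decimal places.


Answer: Theta = -2.964305

Derivation:
d1 = 0.6151749006; d2 = 0.4808246121
phi(d1) = 0.3301663659; exp(-qT) = 0.9975031224; exp(-rT) = 0.9841273201
Theta = -S*exp(-qT)*phi(d1)*sigma/(2*sqrt(T)) - r*K*exp(-rT)*N(d2) + q*S*exp(-qT)*N(d1)
N(d1) = 0.7307803892; N(d2) = 0.6846794219; sqrt(T) = 0.7071067812
Term 1 = -48.6700 * 0.9975031224 * 0.3301663659 * 0.1900 / (2 * 0.7071067812) = -2.1535107433
Term 2 = -0.0320 * 45.8300 * 0.9841273201 * 0.6846794219 = -0.9881853228
Term 3 = 0.0050 * 48.6700 * 0.9975031224 * 0.7307803892 = 0.1773913745
Theta = -2.1535107433 + (-0.9881853228) + (0.1773913745) = -2.964305


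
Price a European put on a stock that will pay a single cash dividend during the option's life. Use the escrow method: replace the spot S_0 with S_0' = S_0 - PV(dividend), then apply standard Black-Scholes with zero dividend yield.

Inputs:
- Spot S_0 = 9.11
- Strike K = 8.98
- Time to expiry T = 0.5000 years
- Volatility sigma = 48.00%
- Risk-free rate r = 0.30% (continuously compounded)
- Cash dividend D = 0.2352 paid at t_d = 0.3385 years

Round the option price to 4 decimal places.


Answer: Price = 1.2484

Derivation:
PV(D) = D * exp(-r * t_d) = 0.2352 * 0.99898502 = 0.23496128
S_0' = S_0 - PV(D) = 9.1100 - 0.23496128 = 8.87503872
d1 = (ln(S_0'/K) + (r + sigma^2/2)*T) / (sigma*sqrt(T)) = 0.13948511
d2 = d1 - sigma*sqrt(T) = -0.19992614
exp(-rT) = 0.99850112
N(-d1) = 0.44453341; N(-d2) = 0.57923083
P = K * exp(-rT) * N(-d2) - S_0' * N(-d1) = 8.9800 * 0.99850112 * 0.57923083 - 8.87503872 * 0.44453341 = 1.2484


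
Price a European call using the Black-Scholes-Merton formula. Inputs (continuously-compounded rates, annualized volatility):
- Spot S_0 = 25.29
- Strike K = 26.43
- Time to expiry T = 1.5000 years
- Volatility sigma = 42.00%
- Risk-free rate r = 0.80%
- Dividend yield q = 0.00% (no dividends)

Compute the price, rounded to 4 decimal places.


Answer: Price = 4.8144

Derivation:
d1 = (ln(S/K) + (r - q + 0.5*sigma^2) * T) / (sigma * sqrt(T)) = 0.19481090
d2 = d1 - sigma * sqrt(T) = -0.31958195
exp(-rT) = 0.98807171; exp(-qT) = 1.00000000
C = S_0 * exp(-qT) * N(d1) - K * exp(-rT) * N(d2)
N(d1) = 0.57722950; N(d2) = 0.37464263
C = 25.2900 * 1.00000000 * 0.57722950 - 26.4300 * 0.98807171 * 0.37464263 = 4.8144


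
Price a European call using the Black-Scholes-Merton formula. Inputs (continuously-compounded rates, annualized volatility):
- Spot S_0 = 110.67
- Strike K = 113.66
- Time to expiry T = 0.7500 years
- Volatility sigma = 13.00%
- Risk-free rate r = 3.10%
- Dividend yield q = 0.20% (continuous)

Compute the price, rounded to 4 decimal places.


Answer: Price = 4.7056

Derivation:
d1 = (ln(S/K) + (r - q + 0.5*sigma^2) * T) / (sigma * sqrt(T)) = 0.01269073
d2 = d1 - sigma * sqrt(T) = -0.09989257
exp(-rT) = 0.97701820; exp(-qT) = 0.99850112
C = S_0 * exp(-qT) * N(d1) - K * exp(-rT) * N(d2)
N(d1) = 0.50506273; N(d2) = 0.46021481
C = 110.6700 * 0.99850112 * 0.50506273 - 113.6600 * 0.97701820 * 0.46021481 = 4.7056


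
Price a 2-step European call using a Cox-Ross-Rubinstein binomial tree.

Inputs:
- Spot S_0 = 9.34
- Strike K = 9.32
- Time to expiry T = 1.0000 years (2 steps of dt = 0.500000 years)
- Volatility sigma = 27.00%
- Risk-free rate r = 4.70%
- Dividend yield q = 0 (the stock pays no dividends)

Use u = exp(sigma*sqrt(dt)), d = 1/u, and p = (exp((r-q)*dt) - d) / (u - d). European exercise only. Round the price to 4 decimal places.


Answer: Price = V(0,0) = 1.1106

Derivation:
dt = T/N = 0.500000
u = exp(sigma*sqrt(dt)) = 1.210361; d = 1/u = 0.826200
p = (exp((r-q)*dt) - d) / (u - d) = 0.514311
Discount per step: exp(-r*dt) = 0.976774
Stock lattice S(k, i) with i counting down-moves:
  k=0: S(0,0) = 9.3400
  k=1: S(1,0) = 11.3048; S(1,1) = 7.7167
  k=2: S(2,0) = 13.6829; S(2,1) = 9.3400; S(2,2) = 6.3755
Terminal payoffs V(N, i) = max(S_T - K, 0):
  V(2,0) = 4.362859; V(2,1) = 0.020000; V(2,2) = 0.000000
Backward induction: V(k, i) = exp(-r*dt) * [p * V(k+1, i) + (1-p) * V(k+1, i+1)].
  V(1,0) = exp(-r*dt) * [p*4.362859 + (1-p)*0.020000] = 2.201240
  V(1,1) = exp(-r*dt) * [p*0.020000 + (1-p)*0.000000] = 0.010047
  V(0,0) = exp(-r*dt) * [p*2.201240 + (1-p)*0.010047] = 1.110595


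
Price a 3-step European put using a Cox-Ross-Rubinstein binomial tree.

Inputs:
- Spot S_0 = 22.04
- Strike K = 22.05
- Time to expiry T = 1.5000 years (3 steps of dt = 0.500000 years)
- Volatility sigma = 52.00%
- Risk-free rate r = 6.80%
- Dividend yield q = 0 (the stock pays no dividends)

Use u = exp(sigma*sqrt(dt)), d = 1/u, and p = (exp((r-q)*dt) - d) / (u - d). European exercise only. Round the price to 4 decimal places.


dt = T/N = 0.500000
u = exp(sigma*sqrt(dt)) = 1.444402; d = 1/u = 0.692328
p = (exp((r-q)*dt) - d) / (u - d) = 0.455084
Discount per step: exp(-r*dt) = 0.966572
Stock lattice S(k, i) with i counting down-moves:
  k=0: S(0,0) = 22.0400
  k=1: S(1,0) = 31.8346; S(1,1) = 15.2589
  k=2: S(2,0) = 45.9820; S(2,1) = 22.0400; S(2,2) = 10.5642
  k=3: S(3,0) = 66.4165; S(3,1) = 31.8346; S(3,2) = 15.2589; S(3,3) = 7.3139
Terminal payoffs V(N, i) = max(K - S_T, 0):
  V(3,0) = 0.000000; V(3,1) = 0.000000; V(3,2) = 6.791092; V(3,3) = 14.736131
Backward induction: V(k, i) = exp(-r*dt) * [p * V(k+1, i) + (1-p) * V(k+1, i+1)].
  V(2,0) = exp(-r*dt) * [p*0.000000 + (1-p)*0.000000] = 0.000000
  V(2,1) = exp(-r*dt) * [p*0.000000 + (1-p)*6.791092] = 3.576873
  V(2,2) = exp(-r*dt) * [p*6.791092 + (1-p)*14.736131] = 10.748733
  V(1,0) = exp(-r*dt) * [p*0.000000 + (1-p)*3.576873] = 1.883941
  V(1,1) = exp(-r*dt) * [p*3.576873 + (1-p)*10.748733] = 7.234727
  V(0,0) = exp(-r*dt) * [p*1.883941 + (1-p)*7.234727] = 4.639226

Answer: Price = V(0,0) = 4.6392


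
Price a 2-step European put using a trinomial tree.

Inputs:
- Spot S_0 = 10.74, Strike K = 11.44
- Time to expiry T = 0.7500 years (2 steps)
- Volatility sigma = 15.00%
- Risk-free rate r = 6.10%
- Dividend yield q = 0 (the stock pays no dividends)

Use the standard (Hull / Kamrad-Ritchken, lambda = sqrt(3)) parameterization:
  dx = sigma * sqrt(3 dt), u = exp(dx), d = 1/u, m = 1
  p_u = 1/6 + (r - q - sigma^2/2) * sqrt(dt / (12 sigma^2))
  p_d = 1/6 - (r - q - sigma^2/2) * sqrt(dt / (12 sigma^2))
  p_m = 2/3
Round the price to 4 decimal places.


Answer: Price = V(0,0) = 0.6839

Derivation:
dt = T/N = 0.375000; dx = sigma*sqrt(3*dt) = 0.159099
u = exp(dx) = 1.172454; d = 1/u = 0.852912
p_u = 0.225298, p_m = 0.666667, p_d = 0.108036
Discount per step: exp(-r*dt) = 0.977385
Stock lattice S(k, j) with j the centered position index:
  k=0: S(0,+0) = 10.7400
  k=1: S(1,-1) = 9.1603; S(1,+0) = 10.7400; S(1,+1) = 12.5922
  k=2: S(2,-2) = 7.8129; S(2,-1) = 9.1603; S(2,+0) = 10.7400; S(2,+1) = 12.5922; S(2,+2) = 14.7637
Terminal payoffs V(N, j) = max(K - S_T, 0):
  V(2,-2) = 3.627094; V(2,-1) = 2.279726; V(2,+0) = 0.700000; V(2,+1) = 0.000000; V(2,+2) = 0.000000
Backward induction: V(k, j) = exp(-r*dt) * [p_u * V(k+1, j+1) + p_m * V(k+1, j) + p_d * V(k+1, j-1)]
  V(1,-1) = exp(-r*dt) * [p_u*0.700000 + p_m*2.279726 + p_d*3.627094] = 2.022582
  V(1,+0) = exp(-r*dt) * [p_u*0.000000 + p_m*0.700000 + p_d*2.279726] = 0.696835
  V(1,+1) = exp(-r*dt) * [p_u*0.000000 + p_m*0.000000 + p_d*0.700000] = 0.073915
  V(0,+0) = exp(-r*dt) * [p_u*0.073915 + p_m*0.696835 + p_d*2.022582] = 0.683896


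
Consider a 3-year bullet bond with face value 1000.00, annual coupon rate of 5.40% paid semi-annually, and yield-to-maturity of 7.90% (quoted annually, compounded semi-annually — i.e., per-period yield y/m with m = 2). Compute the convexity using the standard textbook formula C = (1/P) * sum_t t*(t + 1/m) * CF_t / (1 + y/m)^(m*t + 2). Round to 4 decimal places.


Answer: Convexity = 8.8666

Derivation:
Coupon per period c = face * coupon_rate / m = 27.000000
Periods per year m = 2; per-period yield y/m = 0.039500
Number of cashflows N = 6
Cashflows (t years, CF_t, discount factor 1/(1+y/m)^(m*t), PV):
  t = 0.5000: CF_t = 27.000000, DF = 0.962001, PV = 25.974026
  t = 1.0000: CF_t = 27.000000, DF = 0.925446, PV = 24.987038
  t = 1.5000: CF_t = 27.000000, DF = 0.890280, PV = 24.037555
  t = 2.0000: CF_t = 27.000000, DF = 0.856450, PV = 23.124151
  t = 2.5000: CF_t = 27.000000, DF = 0.823906, PV = 22.245455
  t = 3.0000: CF_t = 1027.000000, DF = 0.792598, PV = 813.998269
Price P = sum_t PV_t = 934.366494
Convexity numerator sum_t t*(t + 1/m) * CF_t / (1+y/m)^(m*t + 2):
  t = 0.5000: term = 12.018777
  t = 1.0000: term = 34.686226
  t = 1.5000: term = 66.736365
  t = 2.0000: term = 107.000746
  t = 2.5000: term = 154.402231
  t = 3.0000: term = 7909.768872
Convexity = (1/P) * sum = 8284.613218 / 934.366494 = 8.866556


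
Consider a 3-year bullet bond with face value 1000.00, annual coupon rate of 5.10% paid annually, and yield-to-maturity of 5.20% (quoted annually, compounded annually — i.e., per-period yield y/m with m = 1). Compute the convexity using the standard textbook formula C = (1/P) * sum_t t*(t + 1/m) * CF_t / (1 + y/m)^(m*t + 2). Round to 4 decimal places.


Coupon per period c = face * coupon_rate / m = 51.000000
Periods per year m = 1; per-period yield y/m = 0.052000
Number of cashflows N = 3
Cashflows (t years, CF_t, discount factor 1/(1+y/m)^(m*t), PV):
  t = 1.0000: CF_t = 51.000000, DF = 0.950570, PV = 48.479087
  t = 2.0000: CF_t = 51.000000, DF = 0.903584, PV = 46.082783
  t = 3.0000: CF_t = 1051.000000, DF = 0.858920, PV = 902.725055
Price P = sum_t PV_t = 997.286926
Convexity numerator sum_t t*(t + 1/m) * CF_t / (1+y/m)^(m*t + 2):
  t = 1.0000: term = 87.609853
  t = 2.0000: term = 249.837984
  t = 3.0000: term = 9788.254731
Convexity = (1/P) * sum = 10125.702569 / 997.286926 = 10.153249

Answer: Convexity = 10.1532


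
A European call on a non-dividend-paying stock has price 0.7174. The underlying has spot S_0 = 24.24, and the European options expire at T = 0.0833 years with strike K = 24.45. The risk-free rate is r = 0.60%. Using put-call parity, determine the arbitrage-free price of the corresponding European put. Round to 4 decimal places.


Answer: Put price = 0.9152

Derivation:
Put-call parity: C - P = S_0 * exp(-qT) - K * exp(-rT).
S_0 * exp(-qT) = 24.2400 * 1.00000000 = 24.24000000
K * exp(-rT) = 24.4500 * 0.99950032 = 24.43778294
P = C - S*exp(-qT) + K*exp(-rT)
P = 0.7174 - 24.24000000 + 24.43778294 = 0.9152


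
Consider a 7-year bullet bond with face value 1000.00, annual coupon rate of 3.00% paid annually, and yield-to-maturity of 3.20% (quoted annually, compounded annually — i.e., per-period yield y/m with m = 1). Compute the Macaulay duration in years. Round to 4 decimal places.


Coupon per period c = face * coupon_rate / m = 30.000000
Periods per year m = 1; per-period yield y/m = 0.032000
Number of cashflows N = 7
Cashflows (t years, CF_t, discount factor 1/(1+y/m)^(m*t), PV):
  t = 1.0000: CF_t = 30.000000, DF = 0.968992, PV = 29.069767
  t = 2.0000: CF_t = 30.000000, DF = 0.938946, PV = 28.168379
  t = 3.0000: CF_t = 30.000000, DF = 0.909831, PV = 27.294941
  t = 4.0000: CF_t = 30.000000, DF = 0.881620, PV = 26.448586
  t = 5.0000: CF_t = 30.000000, DF = 0.854283, PV = 25.628475
  t = 6.0000: CF_t = 30.000000, DF = 0.827793, PV = 24.833794
  t = 7.0000: CF_t = 1030.000000, DF = 0.802125, PV = 826.188877
Price P = sum_t PV_t = 987.632820
Macaulay numerator sum_t t * PV_t:
  t * PV_t at t = 1.0000: 29.069767
  t * PV_t at t = 2.0000: 56.336759
  t * PV_t at t = 3.0000: 81.884824
  t * PV_t at t = 4.0000: 105.794346
  t * PV_t at t = 5.0000: 128.142376
  t * PV_t at t = 6.0000: 149.002763
  t * PV_t at t = 7.0000: 5783.322138
Macaulay duration D = (sum_t t * PV_t) / P = 6333.552972 / 987.632820 = 6.412862

Answer: Macaulay duration = 6.4129 years


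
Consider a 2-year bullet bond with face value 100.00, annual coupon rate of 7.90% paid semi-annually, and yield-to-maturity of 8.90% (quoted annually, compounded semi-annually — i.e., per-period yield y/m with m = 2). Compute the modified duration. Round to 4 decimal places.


Coupon per period c = face * coupon_rate / m = 3.950000
Periods per year m = 2; per-period yield y/m = 0.044500
Number of cashflows N = 4
Cashflows (t years, CF_t, discount factor 1/(1+y/m)^(m*t), PV):
  t = 0.5000: CF_t = 3.950000, DF = 0.957396, PV = 3.781714
  t = 1.0000: CF_t = 3.950000, DF = 0.916607, PV = 3.620597
  t = 1.5000: CF_t = 3.950000, DF = 0.877556, PV = 3.466345
  t = 2.0000: CF_t = 103.950000, DF = 0.840168, PV = 87.335481
Price P = sum_t PV_t = 98.204137
First compute Macaulay numerator sum_t t * PV_t:
  t * PV_t at t = 0.5000: 1.890857
  t * PV_t at t = 1.0000: 3.620597
  t * PV_t at t = 1.5000: 5.199517
  t * PV_t at t = 2.0000: 174.670962
Macaulay duration D = 185.381933 / 98.204137 = 1.887720
Modified duration = D / (1 + y/m) = 1.887720 / (1 + 0.044500) = 1.807296

Answer: Modified duration = 1.8073


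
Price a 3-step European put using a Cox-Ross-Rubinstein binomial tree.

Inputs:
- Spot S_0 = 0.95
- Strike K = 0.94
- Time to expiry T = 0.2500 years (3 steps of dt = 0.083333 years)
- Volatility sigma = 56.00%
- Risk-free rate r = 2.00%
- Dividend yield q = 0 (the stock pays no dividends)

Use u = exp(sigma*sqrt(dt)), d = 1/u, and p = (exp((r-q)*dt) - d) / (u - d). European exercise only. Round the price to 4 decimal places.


dt = T/N = 0.083333
u = exp(sigma*sqrt(dt)) = 1.175458; d = 1/u = 0.850732
p = (exp((r-q)*dt) - d) / (u - d) = 0.464810
Discount per step: exp(-r*dt) = 0.998335
Stock lattice S(k, i) with i counting down-moves:
  k=0: S(0,0) = 0.9500
  k=1: S(1,0) = 1.1167; S(1,1) = 0.8082
  k=2: S(2,0) = 1.3126; S(2,1) = 0.9500; S(2,2) = 0.6876
  k=3: S(3,0) = 1.5429; S(3,1) = 1.1167; S(3,2) = 0.8082; S(3,3) = 0.5849
Terminal payoffs V(N, i) = max(K - S_T, 0):
  V(3,0) = 0.000000; V(3,1) = 0.000000; V(3,2) = 0.131805; V(3,3) = 0.355073
Backward induction: V(k, i) = exp(-r*dt) * [p * V(k+1, i) + (1-p) * V(k+1, i+1)].
  V(2,0) = exp(-r*dt) * [p*0.000000 + (1-p)*0.000000] = 0.000000
  V(2,1) = exp(-r*dt) * [p*0.000000 + (1-p)*0.131805] = 0.070423
  V(2,2) = exp(-r*dt) * [p*0.131805 + (1-p)*0.355073] = 0.250877
  V(1,0) = exp(-r*dt) * [p*0.000000 + (1-p)*0.070423] = 0.037627
  V(1,1) = exp(-r*dt) * [p*0.070423 + (1-p)*0.250877] = 0.166722
  V(0,0) = exp(-r*dt) * [p*0.037627 + (1-p)*0.166722] = 0.106540

Answer: Price = V(0,0) = 0.1065


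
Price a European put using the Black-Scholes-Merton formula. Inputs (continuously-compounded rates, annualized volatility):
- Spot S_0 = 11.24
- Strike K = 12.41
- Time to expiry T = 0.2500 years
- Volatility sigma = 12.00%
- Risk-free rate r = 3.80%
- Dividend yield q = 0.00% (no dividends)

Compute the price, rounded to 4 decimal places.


d1 = (ln(S/K) + (r - q + 0.5*sigma^2) * T) / (sigma * sqrt(T)) = -1.46206258
d2 = d1 - sigma * sqrt(T) = -1.52206258
exp(-rT) = 0.99054498; exp(-qT) = 1.00000000
P = K * exp(-rT) * N(-d2) - S_0 * exp(-qT) * N(-d1)
N(-d1) = 0.92813797; N(-d2) = 0.93600330
P = 12.4100 * 0.99054498 * 0.93600330 - 11.2400 * 1.00000000 * 0.92813797 = 1.0737

Answer: Price = 1.0737


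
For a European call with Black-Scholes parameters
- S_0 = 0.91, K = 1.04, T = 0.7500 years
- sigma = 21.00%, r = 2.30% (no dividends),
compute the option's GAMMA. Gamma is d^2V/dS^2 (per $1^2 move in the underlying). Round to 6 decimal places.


Answer: Gamma = 2.073966

Derivation:
d1 = -0.5484491739; d2 = -0.7303145087
phi(d1) = 0.3432360825; exp(-qT) = 1.0000000000; exp(-rT) = 0.9828979294
Gamma = exp(-qT) * phi(d1) / (S * sigma * sqrt(T)) = 1.0000000000 * 0.3432360825 / (0.9100 * 0.2100 * 0.8660254038) = 2.073966


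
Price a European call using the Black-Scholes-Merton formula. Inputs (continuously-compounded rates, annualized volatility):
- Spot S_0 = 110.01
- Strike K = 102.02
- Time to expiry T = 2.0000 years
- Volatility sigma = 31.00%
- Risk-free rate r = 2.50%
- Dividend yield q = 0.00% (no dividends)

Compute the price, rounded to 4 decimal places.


Answer: Price = 25.1627

Derivation:
d1 = (ln(S/K) + (r - q + 0.5*sigma^2) * T) / (sigma * sqrt(T)) = 0.50524467
d2 = d1 - sigma * sqrt(T) = 0.06683847
exp(-rT) = 0.95122942; exp(-qT) = 1.00000000
C = S_0 * exp(-qT) * N(d1) - K * exp(-rT) * N(d2)
N(d1) = 0.69330650; N(d2) = 0.52664485
C = 110.0100 * 1.00000000 * 0.69330650 - 102.0200 * 0.95122942 * 0.52664485 = 25.1627


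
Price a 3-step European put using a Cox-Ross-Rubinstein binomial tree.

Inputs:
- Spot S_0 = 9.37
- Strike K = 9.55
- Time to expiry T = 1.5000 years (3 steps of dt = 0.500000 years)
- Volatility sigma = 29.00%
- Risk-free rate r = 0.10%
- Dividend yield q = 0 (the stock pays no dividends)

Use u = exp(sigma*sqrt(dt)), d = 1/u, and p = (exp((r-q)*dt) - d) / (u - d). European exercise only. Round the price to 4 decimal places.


Answer: Price = V(0,0) = 1.5262

Derivation:
dt = T/N = 0.500000
u = exp(sigma*sqrt(dt)) = 1.227600; d = 1/u = 0.814598
p = (exp((r-q)*dt) - d) / (u - d) = 0.450125
Discount per step: exp(-r*dt) = 0.999500
Stock lattice S(k, i) with i counting down-moves:
  k=0: S(0,0) = 9.3700
  k=1: S(1,0) = 11.5026; S(1,1) = 7.6328
  k=2: S(2,0) = 14.1206; S(2,1) = 9.3700; S(2,2) = 6.2176
  k=3: S(3,0) = 17.3345; S(3,1) = 11.5026; S(3,2) = 7.6328; S(3,3) = 5.0649
Terminal payoffs V(N, i) = max(K - S_T, 0):
  V(3,0) = 0.000000; V(3,1) = 0.000000; V(3,2) = 1.917220; V(3,3) = 4.485121
Backward induction: V(k, i) = exp(-r*dt) * [p * V(k+1, i) + (1-p) * V(k+1, i+1)].
  V(2,0) = exp(-r*dt) * [p*0.000000 + (1-p)*0.000000] = 0.000000
  V(2,1) = exp(-r*dt) * [p*0.000000 + (1-p)*1.917220] = 1.053705
  V(2,2) = exp(-r*dt) * [p*1.917220 + (1-p)*4.485121] = 3.327582
  V(1,0) = exp(-r*dt) * [p*0.000000 + (1-p)*1.053705] = 0.579117
  V(1,1) = exp(-r*dt) * [p*1.053705 + (1-p)*3.327582] = 2.302902
  V(0,0) = exp(-r*dt) * [p*0.579117 + (1-p)*2.302902] = 1.526221


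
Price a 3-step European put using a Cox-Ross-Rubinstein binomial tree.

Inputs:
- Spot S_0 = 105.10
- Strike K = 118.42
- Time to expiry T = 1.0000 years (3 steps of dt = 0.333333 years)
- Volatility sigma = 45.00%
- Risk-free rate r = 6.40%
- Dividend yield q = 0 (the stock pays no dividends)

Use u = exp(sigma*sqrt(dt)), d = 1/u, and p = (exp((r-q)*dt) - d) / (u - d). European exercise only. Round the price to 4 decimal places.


Answer: Price = V(0,0) = 23.1843

Derivation:
dt = T/N = 0.333333
u = exp(sigma*sqrt(dt)) = 1.296681; d = 1/u = 0.771200
p = (exp((r-q)*dt) - d) / (u - d) = 0.476445
Discount per step: exp(-r*dt) = 0.978893
Stock lattice S(k, i) with i counting down-moves:
  k=0: S(0,0) = 105.1000
  k=1: S(1,0) = 136.2811; S(1,1) = 81.0531
  k=2: S(2,0) = 176.7131; S(2,1) = 105.1000; S(2,2) = 62.5082
  k=3: S(3,0) = 229.1405; S(3,1) = 136.2811; S(3,2) = 81.0531; S(3,3) = 48.2063
Terminal payoffs V(N, i) = max(K - S_T, 0):
  V(3,0) = 0.000000; V(3,1) = 0.000000; V(3,2) = 37.366887; V(3,3) = 70.213715
Backward induction: V(k, i) = exp(-r*dt) * [p * V(k+1, i) + (1-p) * V(k+1, i+1)].
  V(2,0) = exp(-r*dt) * [p*0.000000 + (1-p)*0.000000] = 0.000000
  V(2,1) = exp(-r*dt) * [p*0.000000 + (1-p)*37.366887] = 19.150688
  V(2,2) = exp(-r*dt) * [p*37.366887 + (1-p)*70.213715] = 53.412308
  V(1,0) = exp(-r*dt) * [p*0.000000 + (1-p)*19.150688] = 9.814808
  V(1,1) = exp(-r*dt) * [p*19.150688 + (1-p)*53.412308] = 36.305692
  V(0,0) = exp(-r*dt) * [p*9.814808 + (1-p)*36.305692] = 23.184333


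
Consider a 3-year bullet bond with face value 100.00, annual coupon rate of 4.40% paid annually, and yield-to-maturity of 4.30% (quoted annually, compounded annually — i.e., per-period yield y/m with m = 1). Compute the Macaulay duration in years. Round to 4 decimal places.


Answer: Macaulay duration = 2.8755 years

Derivation:
Coupon per period c = face * coupon_rate / m = 4.400000
Periods per year m = 1; per-period yield y/m = 0.043000
Number of cashflows N = 3
Cashflows (t years, CF_t, discount factor 1/(1+y/m)^(m*t), PV):
  t = 1.0000: CF_t = 4.400000, DF = 0.958773, PV = 4.218600
  t = 2.0000: CF_t = 4.400000, DF = 0.919245, PV = 4.044679
  t = 3.0000: CF_t = 104.400000, DF = 0.881347, PV = 92.012657
Price P = sum_t PV_t = 100.275937
Macaulay numerator sum_t t * PV_t:
  t * PV_t at t = 1.0000: 4.218600
  t * PV_t at t = 2.0000: 8.089358
  t * PV_t at t = 3.0000: 276.037972
Macaulay duration D = (sum_t t * PV_t) / P = 288.345930 / 100.275937 = 2.875525


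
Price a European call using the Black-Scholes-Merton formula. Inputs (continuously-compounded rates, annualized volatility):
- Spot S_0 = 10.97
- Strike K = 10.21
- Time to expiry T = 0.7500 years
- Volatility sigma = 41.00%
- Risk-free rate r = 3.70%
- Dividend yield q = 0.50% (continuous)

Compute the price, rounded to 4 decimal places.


Answer: Price = 2.0214

Derivation:
d1 = (ln(S/K) + (r - q + 0.5*sigma^2) * T) / (sigma * sqrt(T)) = 0.44733139
d2 = d1 - sigma * sqrt(T) = 0.09226097
exp(-rT) = 0.97263149; exp(-qT) = 0.99625702
C = S_0 * exp(-qT) * N(d1) - K * exp(-rT) * N(d2)
N(d1) = 0.67268210; N(d2) = 0.53675465
C = 10.9700 * 0.99625702 * 0.67268210 - 10.2100 * 0.97263149 * 0.53675465 = 2.0214


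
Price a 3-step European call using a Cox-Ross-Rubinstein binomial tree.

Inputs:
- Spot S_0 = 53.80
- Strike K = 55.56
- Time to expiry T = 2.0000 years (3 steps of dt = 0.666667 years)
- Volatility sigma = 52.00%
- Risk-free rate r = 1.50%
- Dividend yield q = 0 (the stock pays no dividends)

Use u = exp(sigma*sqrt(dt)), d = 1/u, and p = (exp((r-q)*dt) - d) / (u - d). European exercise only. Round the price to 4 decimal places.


Answer: Price = V(0,0) = 16.5725

Derivation:
dt = T/N = 0.666667
u = exp(sigma*sqrt(dt)) = 1.528945; d = 1/u = 0.654046
p = (exp((r-q)*dt) - d) / (u - d) = 0.406909
Discount per step: exp(-r*dt) = 0.990050
Stock lattice S(k, i) with i counting down-moves:
  k=0: S(0,0) = 53.8000
  k=1: S(1,0) = 82.2573; S(1,1) = 35.1877
  k=2: S(2,0) = 125.7669; S(2,1) = 53.8000; S(2,2) = 23.0143
  k=3: S(3,0) = 192.2907; S(3,1) = 82.2573; S(3,2) = 35.1877; S(3,3) = 15.0524
Terminal payoffs V(N, i) = max(S_T - K, 0):
  V(3,0) = 136.730670; V(3,1) = 26.697263; V(3,2) = 0.000000; V(3,3) = 0.000000
Backward induction: V(k, i) = exp(-r*dt) * [p * V(k+1, i) + (1-p) * V(k+1, i+1)].
  V(2,0) = exp(-r*dt) * [p*136.730670 + (1-p)*26.697263] = 70.759696
  V(2,1) = exp(-r*dt) * [p*26.697263 + (1-p)*0.000000] = 10.755263
  V(2,2) = exp(-r*dt) * [p*0.000000 + (1-p)*0.000000] = 0.000000
  V(1,0) = exp(-r*dt) * [p*70.759696 + (1-p)*10.755263] = 34.821641
  V(1,1) = exp(-r*dt) * [p*10.755263 + (1-p)*0.000000] = 4.332867
  V(0,0) = exp(-r*dt) * [p*34.821641 + (1-p)*4.332867] = 16.572467


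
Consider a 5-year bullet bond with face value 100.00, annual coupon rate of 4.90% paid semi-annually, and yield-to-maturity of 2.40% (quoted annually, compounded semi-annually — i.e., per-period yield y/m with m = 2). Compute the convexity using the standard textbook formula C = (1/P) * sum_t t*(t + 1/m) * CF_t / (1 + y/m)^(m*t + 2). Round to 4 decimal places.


Answer: Convexity = 23.4817

Derivation:
Coupon per period c = face * coupon_rate / m = 2.450000
Periods per year m = 2; per-period yield y/m = 0.012000
Number of cashflows N = 10
Cashflows (t years, CF_t, discount factor 1/(1+y/m)^(m*t), PV):
  t = 0.5000: CF_t = 2.450000, DF = 0.988142, PV = 2.420949
  t = 1.0000: CF_t = 2.450000, DF = 0.976425, PV = 2.392242
  t = 1.5000: CF_t = 2.450000, DF = 0.964847, PV = 2.363875
  t = 2.0000: CF_t = 2.450000, DF = 0.953406, PV = 2.335845
  t = 2.5000: CF_t = 2.450000, DF = 0.942101, PV = 2.308147
  t = 3.0000: CF_t = 2.450000, DF = 0.930930, PV = 2.280778
  t = 3.5000: CF_t = 2.450000, DF = 0.919891, PV = 2.253733
  t = 4.0000: CF_t = 2.450000, DF = 0.908983, PV = 2.227009
  t = 4.5000: CF_t = 2.450000, DF = 0.898205, PV = 2.200602
  t = 5.0000: CF_t = 102.450000, DF = 0.887554, PV = 90.929926
Price P = sum_t PV_t = 111.713106
Convexity numerator sum_t t*(t + 1/m) * CF_t / (1+y/m)^(m*t + 2):
  t = 0.5000: term = 1.181938
  t = 1.0000: term = 3.503768
  t = 1.5000: term = 6.924442
  t = 2.0000: term = 11.403890
  t = 2.5000: term = 16.902999
  t = 3.0000: term = 23.383595
  t = 3.5000: term = 30.808426
  t = 4.0000: term = 39.141139
  t = 4.5000: term = 48.346269
  t = 5.0000: term = 2441.622433
Convexity = (1/P) * sum = 2623.218898 / 111.713106 = 23.481747


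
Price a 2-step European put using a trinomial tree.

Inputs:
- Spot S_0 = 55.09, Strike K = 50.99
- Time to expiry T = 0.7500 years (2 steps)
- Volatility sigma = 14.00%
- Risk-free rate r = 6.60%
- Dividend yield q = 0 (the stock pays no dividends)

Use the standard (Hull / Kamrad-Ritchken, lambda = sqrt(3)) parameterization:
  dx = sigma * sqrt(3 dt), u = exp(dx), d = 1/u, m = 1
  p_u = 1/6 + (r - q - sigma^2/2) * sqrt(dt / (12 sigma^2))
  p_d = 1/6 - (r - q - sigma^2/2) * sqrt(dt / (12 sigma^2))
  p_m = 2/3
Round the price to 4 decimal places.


Answer: Price = V(0,0) = 0.5129

Derivation:
dt = T/N = 0.375000; dx = sigma*sqrt(3*dt) = 0.148492
u = exp(dx) = 1.160084; d = 1/u = 0.862007
p_u = 0.237630, p_m = 0.666667, p_d = 0.095703
Discount per step: exp(-r*dt) = 0.975554
Stock lattice S(k, j) with j the centered position index:
  k=0: S(0,+0) = 55.0900
  k=1: S(1,-1) = 47.4879; S(1,+0) = 55.0900; S(1,+1) = 63.9090
  k=2: S(2,-2) = 40.9349; S(2,-1) = 47.4879; S(2,+0) = 55.0900; S(2,+1) = 63.9090; S(2,+2) = 74.1398
Terminal payoffs V(N, j) = max(K - S_T, 0):
  V(2,-2) = 10.055085; V(2,-1) = 3.502060; V(2,+0) = 0.000000; V(2,+1) = 0.000000; V(2,+2) = 0.000000
Backward induction: V(k, j) = exp(-r*dt) * [p_u * V(k+1, j+1) + p_m * V(k+1, j) + p_d * V(k+1, j-1)]
  V(1,-1) = exp(-r*dt) * [p_u*0.000000 + p_m*3.502060 + p_d*10.055085] = 3.216413
  V(1,+0) = exp(-r*dt) * [p_u*0.000000 + p_m*0.000000 + p_d*3.502060] = 0.326966
  V(1,+1) = exp(-r*dt) * [p_u*0.000000 + p_m*0.000000 + p_d*0.000000] = 0.000000
  V(0,+0) = exp(-r*dt) * [p_u*0.000000 + p_m*0.326966 + p_d*3.216413] = 0.512945


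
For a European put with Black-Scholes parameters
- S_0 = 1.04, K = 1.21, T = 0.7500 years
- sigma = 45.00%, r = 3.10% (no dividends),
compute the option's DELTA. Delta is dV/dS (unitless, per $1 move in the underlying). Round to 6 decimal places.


Answer: Delta = -0.553289

Derivation:
d1 = -0.1339764303; d2 = -0.5236878620
phi(d1) = 0.3953778555; exp(-qT) = 1.0000000000; exp(-rT) = 0.9770181987
N(-d1) = 0.5532893938
Delta = -exp(-qT) * N(-d1) = -1.0000000000 * 0.5532893938 = -0.553289


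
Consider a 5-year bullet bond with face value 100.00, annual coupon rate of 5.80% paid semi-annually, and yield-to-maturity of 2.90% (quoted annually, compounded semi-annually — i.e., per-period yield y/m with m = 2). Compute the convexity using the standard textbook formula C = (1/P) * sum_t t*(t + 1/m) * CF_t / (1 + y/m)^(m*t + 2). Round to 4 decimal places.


Coupon per period c = face * coupon_rate / m = 2.900000
Periods per year m = 2; per-period yield y/m = 0.014500
Number of cashflows N = 10
Cashflows (t years, CF_t, discount factor 1/(1+y/m)^(m*t), PV):
  t = 0.5000: CF_t = 2.900000, DF = 0.985707, PV = 2.858551
  t = 1.0000: CF_t = 2.900000, DF = 0.971619, PV = 2.817694
  t = 1.5000: CF_t = 2.900000, DF = 0.957732, PV = 2.777422
  t = 2.0000: CF_t = 2.900000, DF = 0.944043, PV = 2.737725
  t = 2.5000: CF_t = 2.900000, DF = 0.930550, PV = 2.698595
  t = 3.0000: CF_t = 2.900000, DF = 0.917250, PV = 2.660025
  t = 3.5000: CF_t = 2.900000, DF = 0.904140, PV = 2.622006
  t = 4.0000: CF_t = 2.900000, DF = 0.891217, PV = 2.584530
  t = 4.5000: CF_t = 2.900000, DF = 0.878479, PV = 2.547590
  t = 5.0000: CF_t = 102.900000, DF = 0.865923, PV = 89.103520
Price P = sum_t PV_t = 113.407658
Convexity numerator sum_t t*(t + 1/m) * CF_t / (1+y/m)^(m*t + 2):
  t = 0.5000: term = 1.388711
  t = 1.0000: term = 4.106587
  t = 1.5000: term = 8.095786
  t = 2.0000: term = 13.300124
  t = 2.5000: term = 19.665043
  t = 3.0000: term = 27.137566
  t = 3.5000: term = 35.666260
  t = 4.0000: term = 45.201203
  t = 4.5000: term = 55.693941
  t = 5.0000: term = 2380.802951
Convexity = (1/P) * sum = 2591.058171 / 113.407658 = 22.847295

Answer: Convexity = 22.8473


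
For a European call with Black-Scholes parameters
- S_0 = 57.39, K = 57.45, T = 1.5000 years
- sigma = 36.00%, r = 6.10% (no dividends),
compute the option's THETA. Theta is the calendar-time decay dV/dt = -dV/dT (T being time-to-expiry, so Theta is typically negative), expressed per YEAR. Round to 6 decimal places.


Answer: Theta = -4.653031

Derivation:
d1 = 0.4256103369; d2 = -0.0152978168
phi(d1) = 0.3643972674; exp(-qT) = 1.0000000000; exp(-rT) = 0.9125613162
Theta = -S*exp(-qT)*phi(d1)*sigma/(2*sqrt(T)) - r*K*exp(-rT)*N(d2) + q*S*exp(-qT)*N(d1)
N(d1) = 0.6648040966; N(d2) = 0.4938972921; sqrt(T) = 1.2247448714
Term 1 = -57.3900 * 1.0000000000 * 0.3643972674 * 0.3600 / (2 * 1.2247448714) = -3.0735353457
Term 2 = -0.0610 * 57.4500 * 0.9125613162 * 0.4938972921 = -1.5794961368
Term 3 = 0 (no dividend yield, q = 0)
Theta = -3.0735353457 + (-1.5794961368) + (0.0000000000) = -4.653031


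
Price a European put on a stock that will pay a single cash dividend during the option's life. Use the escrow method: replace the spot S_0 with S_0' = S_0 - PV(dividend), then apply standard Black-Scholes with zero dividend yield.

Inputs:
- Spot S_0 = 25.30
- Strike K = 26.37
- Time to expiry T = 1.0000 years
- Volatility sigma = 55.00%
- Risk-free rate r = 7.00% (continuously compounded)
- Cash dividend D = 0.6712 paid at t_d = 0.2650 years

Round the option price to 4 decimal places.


PV(D) = D * exp(-r * t_d) = 0.6712 * 0.98162099 = 0.65886401
S_0' = S_0 - PV(D) = 25.3000 - 0.65886401 = 24.64113599
d1 = (ln(S_0'/K) + (r + sigma^2/2)*T) / (sigma*sqrt(T)) = 0.27898226
d2 = d1 - sigma*sqrt(T) = -0.27101774
exp(-rT) = 0.93239382
N(-d1) = 0.39012922; N(-d2) = 0.60681131
P = K * exp(-rT) * N(-d2) - S_0' * N(-d1) = 26.3700 * 0.93239382 * 0.60681131 - 24.64113599 * 0.39012922 = 5.3066

Answer: Price = 5.3066


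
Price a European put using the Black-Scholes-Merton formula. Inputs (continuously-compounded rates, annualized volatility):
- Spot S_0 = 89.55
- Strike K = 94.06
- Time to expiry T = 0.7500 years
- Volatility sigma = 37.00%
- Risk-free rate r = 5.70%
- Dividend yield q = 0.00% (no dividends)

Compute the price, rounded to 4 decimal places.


d1 = (ln(S/K) + (r - q + 0.5*sigma^2) * T) / (sigma * sqrt(T)) = 0.14028598
d2 = d1 - sigma * sqrt(T) = -0.18014342
exp(-rT) = 0.95815090; exp(-qT) = 1.00000000
P = K * exp(-rT) * N(-d2) - S_0 * exp(-qT) * N(-d1)
N(-d1) = 0.44421702; N(-d2) = 0.57148001
P = 94.0600 * 0.95815090 * 0.57148001 - 89.5500 * 1.00000000 * 0.44421702 = 11.7242

Answer: Price = 11.7242


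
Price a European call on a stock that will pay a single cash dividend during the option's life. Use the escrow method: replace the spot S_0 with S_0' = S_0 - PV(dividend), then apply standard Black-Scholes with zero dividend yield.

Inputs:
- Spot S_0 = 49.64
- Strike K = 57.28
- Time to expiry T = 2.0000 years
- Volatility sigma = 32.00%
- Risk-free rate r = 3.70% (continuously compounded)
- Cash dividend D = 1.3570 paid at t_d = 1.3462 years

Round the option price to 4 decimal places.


Answer: Price = 6.8641

Derivation:
PV(D) = D * exp(-r * t_d) = 1.3570 * 0.95141075 = 1.29106438
S_0' = S_0 - PV(D) = 49.6400 - 1.29106438 = 48.34893562
d1 = (ln(S_0'/K) + (r + sigma^2/2)*T) / (sigma*sqrt(T)) = 0.01523083
d2 = d1 - sigma*sqrt(T) = -0.43731751
exp(-rT) = 0.92867169
N(d1) = 0.50607599; N(d2) = 0.33094055
C = S_0' * N(d1) - K * exp(-rT) * N(d2) = 48.34893562 * 0.50607599 - 57.2800 * 0.92867169 * 0.33094055 = 6.8641


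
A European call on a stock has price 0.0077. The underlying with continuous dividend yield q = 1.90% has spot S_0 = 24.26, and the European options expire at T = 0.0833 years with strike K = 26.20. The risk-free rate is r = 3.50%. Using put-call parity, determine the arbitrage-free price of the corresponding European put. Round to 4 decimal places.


Put-call parity: C - P = S_0 * exp(-qT) - K * exp(-rT).
S_0 * exp(-qT) = 24.2600 * 0.99841855 = 24.22163407
K * exp(-rT) = 26.2000 * 0.99708875 = 26.12372514
P = C - S*exp(-qT) + K*exp(-rT)
P = 0.0077 - 24.22163407 + 26.12372514 = 1.9098

Answer: Put price = 1.9098


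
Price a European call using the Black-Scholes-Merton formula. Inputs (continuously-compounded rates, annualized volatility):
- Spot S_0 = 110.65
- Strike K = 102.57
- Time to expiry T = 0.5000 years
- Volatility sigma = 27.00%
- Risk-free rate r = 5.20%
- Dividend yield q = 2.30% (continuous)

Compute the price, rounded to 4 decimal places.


Answer: Price = 13.5543

Derivation:
d1 = (ln(S/K) + (r - q + 0.5*sigma^2) * T) / (sigma * sqrt(T)) = 0.56857448
d2 = d1 - sigma * sqrt(T) = 0.37765564
exp(-rT) = 0.97433509; exp(-qT) = 0.98856587
C = S_0 * exp(-qT) * N(d1) - K * exp(-rT) * N(d2)
N(d1) = 0.71517752; N(d2) = 0.64715679
C = 110.6500 * 0.98856587 * 0.71517752 - 102.5700 * 0.97433509 * 0.64715679 = 13.5543


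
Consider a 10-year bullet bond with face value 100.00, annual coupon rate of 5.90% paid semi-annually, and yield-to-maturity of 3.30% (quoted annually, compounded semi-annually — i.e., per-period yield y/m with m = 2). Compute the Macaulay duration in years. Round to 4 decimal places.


Answer: Macaulay duration = 7.9457 years

Derivation:
Coupon per period c = face * coupon_rate / m = 2.950000
Periods per year m = 2; per-period yield y/m = 0.016500
Number of cashflows N = 20
Cashflows (t years, CF_t, discount factor 1/(1+y/m)^(m*t), PV):
  t = 0.5000: CF_t = 2.950000, DF = 0.983768, PV = 2.902115
  t = 1.0000: CF_t = 2.950000, DF = 0.967799, PV = 2.855007
  t = 1.5000: CF_t = 2.950000, DF = 0.952090, PV = 2.808665
  t = 2.0000: CF_t = 2.950000, DF = 0.936635, PV = 2.763074
  t = 2.5000: CF_t = 2.950000, DF = 0.921432, PV = 2.718223
  t = 3.0000: CF_t = 2.950000, DF = 0.906475, PV = 2.674100
  t = 3.5000: CF_t = 2.950000, DF = 0.891761, PV = 2.630694
  t = 4.0000: CF_t = 2.950000, DF = 0.877285, PV = 2.587992
  t = 4.5000: CF_t = 2.950000, DF = 0.863045, PV = 2.545983
  t = 5.0000: CF_t = 2.950000, DF = 0.849036, PV = 2.504657
  t = 5.5000: CF_t = 2.950000, DF = 0.835254, PV = 2.464001
  t = 6.0000: CF_t = 2.950000, DF = 0.821696, PV = 2.424004
  t = 6.5000: CF_t = 2.950000, DF = 0.808359, PV = 2.384658
  t = 7.0000: CF_t = 2.950000, DF = 0.795237, PV = 2.345949
  t = 7.5000: CF_t = 2.950000, DF = 0.782329, PV = 2.307870
  t = 8.0000: CF_t = 2.950000, DF = 0.769630, PV = 2.270408
  t = 8.5000: CF_t = 2.950000, DF = 0.757137, PV = 2.233554
  t = 9.0000: CF_t = 2.950000, DF = 0.744847, PV = 2.197299
  t = 9.5000: CF_t = 2.950000, DF = 0.732757, PV = 2.161632
  t = 10.0000: CF_t = 102.950000, DF = 0.720862, PV = 74.212778
Price P = sum_t PV_t = 121.992664
Macaulay numerator sum_t t * PV_t:
  t * PV_t at t = 0.5000: 1.451058
  t * PV_t at t = 1.0000: 2.855007
  t * PV_t at t = 1.5000: 4.212997
  t * PV_t at t = 2.0000: 5.526148
  t * PV_t at t = 2.5000: 6.795558
  t * PV_t at t = 3.0000: 8.022301
  t * PV_t at t = 3.5000: 9.207429
  t * PV_t at t = 4.0000: 10.351969
  t * PV_t at t = 4.5000: 11.456925
  t * PV_t at t = 5.0000: 12.523283
  t * PV_t at t = 5.5000: 13.552003
  t * PV_t at t = 6.0000: 14.544027
  t * PV_t at t = 6.5000: 15.500275
  t * PV_t at t = 7.0000: 16.421646
  t * PV_t at t = 7.5000: 17.309022
  t * PV_t at t = 8.0000: 18.163263
  t * PV_t at t = 8.5000: 18.985211
  t * PV_t at t = 9.0000: 19.775689
  t * PV_t at t = 9.5000: 20.535503
  t * PV_t at t = 10.0000: 742.127785
Macaulay duration D = (sum_t t * PV_t) / P = 969.317099 / 121.992664 = 7.945700
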